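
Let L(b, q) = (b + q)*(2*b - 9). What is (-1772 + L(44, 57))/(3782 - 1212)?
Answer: 6207/2570 ≈ 2.4152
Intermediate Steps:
L(b, q) = (-9 + 2*b)*(b + q) (L(b, q) = (b + q)*(-9 + 2*b) = (-9 + 2*b)*(b + q))
(-1772 + L(44, 57))/(3782 - 1212) = (-1772 + (-9*44 - 9*57 + 2*44**2 + 2*44*57))/(3782 - 1212) = (-1772 + (-396 - 513 + 2*1936 + 5016))/2570 = (-1772 + (-396 - 513 + 3872 + 5016))*(1/2570) = (-1772 + 7979)*(1/2570) = 6207*(1/2570) = 6207/2570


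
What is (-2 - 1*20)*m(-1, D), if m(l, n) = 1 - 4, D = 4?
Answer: 66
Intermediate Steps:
m(l, n) = -3
(-2 - 1*20)*m(-1, D) = (-2 - 1*20)*(-3) = (-2 - 20)*(-3) = -22*(-3) = 66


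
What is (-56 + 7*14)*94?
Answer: 3948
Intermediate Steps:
(-56 + 7*14)*94 = (-56 + 98)*94 = 42*94 = 3948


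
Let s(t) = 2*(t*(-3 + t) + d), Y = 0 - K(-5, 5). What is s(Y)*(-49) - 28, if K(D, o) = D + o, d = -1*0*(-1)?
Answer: -28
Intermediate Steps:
d = 0 (d = 0*(-1) = 0)
Y = 0 (Y = 0 - (-5 + 5) = 0 - 1*0 = 0 + 0 = 0)
s(t) = 2*t*(-3 + t) (s(t) = 2*(t*(-3 + t) + 0) = 2*(t*(-3 + t)) = 2*t*(-3 + t))
s(Y)*(-49) - 28 = (2*0*(-3 + 0))*(-49) - 28 = (2*0*(-3))*(-49) - 28 = 0*(-49) - 28 = 0 - 28 = -28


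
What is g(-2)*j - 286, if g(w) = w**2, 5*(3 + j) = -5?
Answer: -302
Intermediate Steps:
j = -4 (j = -3 + (1/5)*(-5) = -3 - 1 = -4)
g(-2)*j - 286 = (-2)**2*(-4) - 286 = 4*(-4) - 286 = -16 - 286 = -302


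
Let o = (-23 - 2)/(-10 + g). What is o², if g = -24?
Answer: 625/1156 ≈ 0.54066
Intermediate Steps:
o = 25/34 (o = (-23 - 2)/(-10 - 24) = -25/(-34) = -25*(-1/34) = 25/34 ≈ 0.73529)
o² = (25/34)² = 625/1156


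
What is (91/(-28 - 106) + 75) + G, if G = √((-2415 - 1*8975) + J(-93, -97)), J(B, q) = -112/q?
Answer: 9959/134 + I*√107157646/97 ≈ 74.321 + 106.72*I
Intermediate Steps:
G = I*√107157646/97 (G = √((-2415 - 1*8975) - 112/(-97)) = √((-2415 - 8975) - 112*(-1/97)) = √(-11390 + 112/97) = √(-1104718/97) = I*√107157646/97 ≈ 106.72*I)
(91/(-28 - 106) + 75) + G = (91/(-28 - 106) + 75) + I*√107157646/97 = (91/(-134) + 75) + I*√107157646/97 = (91*(-1/134) + 75) + I*√107157646/97 = (-91/134 + 75) + I*√107157646/97 = 9959/134 + I*√107157646/97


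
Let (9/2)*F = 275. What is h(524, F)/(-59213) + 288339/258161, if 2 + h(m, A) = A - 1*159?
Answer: 153892841602/137578385637 ≈ 1.1186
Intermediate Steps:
F = 550/9 (F = (2/9)*275 = 550/9 ≈ 61.111)
h(m, A) = -161 + A (h(m, A) = -2 + (A - 1*159) = -2 + (A - 159) = -2 + (-159 + A) = -161 + A)
h(524, F)/(-59213) + 288339/258161 = (-161 + 550/9)/(-59213) + 288339/258161 = -899/9*(-1/59213) + 288339*(1/258161) = 899/532917 + 288339/258161 = 153892841602/137578385637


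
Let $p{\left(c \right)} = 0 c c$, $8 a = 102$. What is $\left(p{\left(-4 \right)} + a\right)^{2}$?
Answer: $\frac{2601}{16} \approx 162.56$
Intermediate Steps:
$a = \frac{51}{4}$ ($a = \frac{1}{8} \cdot 102 = \frac{51}{4} \approx 12.75$)
$p{\left(c \right)} = 0$ ($p{\left(c \right)} = 0 c = 0$)
$\left(p{\left(-4 \right)} + a\right)^{2} = \left(0 + \frac{51}{4}\right)^{2} = \left(\frac{51}{4}\right)^{2} = \frac{2601}{16}$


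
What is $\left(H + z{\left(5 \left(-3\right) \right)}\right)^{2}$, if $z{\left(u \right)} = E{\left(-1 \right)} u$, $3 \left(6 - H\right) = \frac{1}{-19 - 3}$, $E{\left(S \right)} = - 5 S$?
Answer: $\frac{20729809}{4356} \approx 4758.9$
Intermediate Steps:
$H = \frac{397}{66}$ ($H = 6 - \frac{1}{3 \left(-19 - 3\right)} = 6 - \frac{1}{3 \left(-22\right)} = 6 - - \frac{1}{66} = 6 + \frac{1}{66} = \frac{397}{66} \approx 6.0152$)
$z{\left(u \right)} = 5 u$ ($z{\left(u \right)} = \left(-5\right) \left(-1\right) u = 5 u$)
$\left(H + z{\left(5 \left(-3\right) \right)}\right)^{2} = \left(\frac{397}{66} + 5 \cdot 5 \left(-3\right)\right)^{2} = \left(\frac{397}{66} + 5 \left(-15\right)\right)^{2} = \left(\frac{397}{66} - 75\right)^{2} = \left(- \frac{4553}{66}\right)^{2} = \frac{20729809}{4356}$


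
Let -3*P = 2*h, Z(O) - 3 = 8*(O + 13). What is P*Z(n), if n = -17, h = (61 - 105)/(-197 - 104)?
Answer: 2552/903 ≈ 2.8261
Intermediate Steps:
h = 44/301 (h = -44/(-301) = -44*(-1/301) = 44/301 ≈ 0.14618)
Z(O) = 107 + 8*O (Z(O) = 3 + 8*(O + 13) = 3 + 8*(13 + O) = 3 + (104 + 8*O) = 107 + 8*O)
P = -88/903 (P = -2*44/(3*301) = -⅓*88/301 = -88/903 ≈ -0.097453)
P*Z(n) = -88*(107 + 8*(-17))/903 = -88*(107 - 136)/903 = -88/903*(-29) = 2552/903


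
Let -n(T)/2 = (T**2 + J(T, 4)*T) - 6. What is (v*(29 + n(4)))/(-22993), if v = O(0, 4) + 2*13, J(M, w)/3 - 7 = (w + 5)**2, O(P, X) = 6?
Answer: 67296/22993 ≈ 2.9268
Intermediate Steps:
J(M, w) = 21 + 3*(5 + w)**2 (J(M, w) = 21 + 3*(w + 5)**2 = 21 + 3*(5 + w)**2)
n(T) = 12 - 528*T - 2*T**2 (n(T) = -2*((T**2 + (21 + 3*(5 + 4)**2)*T) - 6) = -2*((T**2 + (21 + 3*9**2)*T) - 6) = -2*((T**2 + (21 + 3*81)*T) - 6) = -2*((T**2 + (21 + 243)*T) - 6) = -2*((T**2 + 264*T) - 6) = -2*(-6 + T**2 + 264*T) = 12 - 528*T - 2*T**2)
v = 32 (v = 6 + 2*13 = 6 + 26 = 32)
(v*(29 + n(4)))/(-22993) = (32*(29 + (12 - 528*4 - 2*4**2)))/(-22993) = (32*(29 + (12 - 2112 - 2*16)))*(-1/22993) = (32*(29 + (12 - 2112 - 32)))*(-1/22993) = (32*(29 - 2132))*(-1/22993) = (32*(-2103))*(-1/22993) = -67296*(-1/22993) = 67296/22993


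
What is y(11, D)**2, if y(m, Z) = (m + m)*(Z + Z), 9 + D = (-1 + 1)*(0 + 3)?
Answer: 156816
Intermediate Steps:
D = -9 (D = -9 + (-1 + 1)*(0 + 3) = -9 + 0*3 = -9 + 0 = -9)
y(m, Z) = 4*Z*m (y(m, Z) = (2*m)*(2*Z) = 4*Z*m)
y(11, D)**2 = (4*(-9)*11)**2 = (-396)**2 = 156816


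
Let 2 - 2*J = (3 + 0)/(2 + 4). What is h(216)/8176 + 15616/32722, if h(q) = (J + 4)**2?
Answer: 1027317649/2140280576 ≈ 0.47999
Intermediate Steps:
J = 3/4 (J = 1 - (3 + 0)/(2*(2 + 4)) = 1 - 3/(2*6) = 1 - 1/2*1/2 = 1 - 1/4 = 3/4 ≈ 0.75000)
h(q) = 361/16 (h(q) = (3/4 + 4)**2 = (19/4)**2 = 361/16)
h(216)/8176 + 15616/32722 = (361/16)/8176 + 15616/32722 = (361/16)*(1/8176) + 15616*(1/32722) = 361/130816 + 7808/16361 = 1027317649/2140280576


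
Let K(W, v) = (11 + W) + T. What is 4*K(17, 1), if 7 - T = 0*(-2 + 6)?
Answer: 140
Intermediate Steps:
T = 7 (T = 7 - 0*(-2 + 6) = 7 - 0*4 = 7 - 1*0 = 7 + 0 = 7)
K(W, v) = 18 + W (K(W, v) = (11 + W) + 7 = 18 + W)
4*K(17, 1) = 4*(18 + 17) = 4*35 = 140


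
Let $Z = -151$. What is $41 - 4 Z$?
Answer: $645$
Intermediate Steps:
$41 - 4 Z = 41 - -604 = 41 + 604 = 645$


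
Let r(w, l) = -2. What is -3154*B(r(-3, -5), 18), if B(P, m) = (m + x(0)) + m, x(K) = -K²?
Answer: -113544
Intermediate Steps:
B(P, m) = 2*m (B(P, m) = (m - 1*0²) + m = (m - 1*0) + m = (m + 0) + m = m + m = 2*m)
-3154*B(r(-3, -5), 18) = -6308*18 = -3154*36 = -113544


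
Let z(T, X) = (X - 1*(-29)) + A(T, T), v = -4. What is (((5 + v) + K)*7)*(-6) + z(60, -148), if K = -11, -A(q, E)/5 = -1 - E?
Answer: 606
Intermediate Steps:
A(q, E) = 5 + 5*E (A(q, E) = -5*(-1 - E) = 5 + 5*E)
z(T, X) = 34 + X + 5*T (z(T, X) = (X - 1*(-29)) + (5 + 5*T) = (X + 29) + (5 + 5*T) = (29 + X) + (5 + 5*T) = 34 + X + 5*T)
(((5 + v) + K)*7)*(-6) + z(60, -148) = (((5 - 4) - 11)*7)*(-6) + (34 - 148 + 5*60) = ((1 - 11)*7)*(-6) + (34 - 148 + 300) = -10*7*(-6) + 186 = -70*(-6) + 186 = 420 + 186 = 606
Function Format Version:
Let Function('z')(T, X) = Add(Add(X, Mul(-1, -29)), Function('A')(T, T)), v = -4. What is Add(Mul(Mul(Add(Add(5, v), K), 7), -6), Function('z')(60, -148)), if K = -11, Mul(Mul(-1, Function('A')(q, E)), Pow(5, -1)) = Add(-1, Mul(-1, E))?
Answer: 606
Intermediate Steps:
Function('A')(q, E) = Add(5, Mul(5, E)) (Function('A')(q, E) = Mul(-5, Add(-1, Mul(-1, E))) = Add(5, Mul(5, E)))
Function('z')(T, X) = Add(34, X, Mul(5, T)) (Function('z')(T, X) = Add(Add(X, Mul(-1, -29)), Add(5, Mul(5, T))) = Add(Add(X, 29), Add(5, Mul(5, T))) = Add(Add(29, X), Add(5, Mul(5, T))) = Add(34, X, Mul(5, T)))
Add(Mul(Mul(Add(Add(5, v), K), 7), -6), Function('z')(60, -148)) = Add(Mul(Mul(Add(Add(5, -4), -11), 7), -6), Add(34, -148, Mul(5, 60))) = Add(Mul(Mul(Add(1, -11), 7), -6), Add(34, -148, 300)) = Add(Mul(Mul(-10, 7), -6), 186) = Add(Mul(-70, -6), 186) = Add(420, 186) = 606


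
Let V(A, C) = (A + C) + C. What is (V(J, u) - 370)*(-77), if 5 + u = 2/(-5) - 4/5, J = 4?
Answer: 145684/5 ≈ 29137.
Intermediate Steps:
u = -31/5 (u = -5 + (2/(-5) - 4/5) = -5 + (2*(-⅕) - 4*⅕) = -5 + (-⅖ - ⅘) = -5 - 6/5 = -31/5 ≈ -6.2000)
V(A, C) = A + 2*C
(V(J, u) - 370)*(-77) = ((4 + 2*(-31/5)) - 370)*(-77) = ((4 - 62/5) - 370)*(-77) = (-42/5 - 370)*(-77) = -1892/5*(-77) = 145684/5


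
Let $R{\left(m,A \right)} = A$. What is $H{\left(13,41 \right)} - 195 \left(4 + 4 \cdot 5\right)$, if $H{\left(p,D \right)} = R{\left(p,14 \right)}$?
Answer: $-4666$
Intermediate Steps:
$H{\left(p,D \right)} = 14$
$H{\left(13,41 \right)} - 195 \left(4 + 4 \cdot 5\right) = 14 - 195 \left(4 + 4 \cdot 5\right) = 14 - 195 \left(4 + 20\right) = 14 - 195 \cdot 24 = 14 - 4680 = -4666$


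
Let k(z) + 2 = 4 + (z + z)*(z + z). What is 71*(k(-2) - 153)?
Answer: -9585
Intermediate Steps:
k(z) = 2 + 4*z² (k(z) = -2 + (4 + (z + z)*(z + z)) = -2 + (4 + (2*z)*(2*z)) = -2 + (4 + 4*z²) = 2 + 4*z²)
71*(k(-2) - 153) = 71*((2 + 4*(-2)²) - 153) = 71*((2 + 4*4) - 153) = 71*((2 + 16) - 153) = 71*(18 - 153) = 71*(-135) = -9585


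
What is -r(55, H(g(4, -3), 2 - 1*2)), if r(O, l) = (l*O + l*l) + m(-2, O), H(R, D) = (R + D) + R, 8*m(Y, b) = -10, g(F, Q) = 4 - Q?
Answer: -3859/4 ≈ -964.75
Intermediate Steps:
m(Y, b) = -5/4 (m(Y, b) = (⅛)*(-10) = -5/4)
H(R, D) = D + 2*R (H(R, D) = (D + R) + R = D + 2*R)
r(O, l) = -5/4 + l² + O*l (r(O, l) = (l*O + l*l) - 5/4 = (O*l + l²) - 5/4 = (l² + O*l) - 5/4 = -5/4 + l² + O*l)
-r(55, H(g(4, -3), 2 - 1*2)) = -(-5/4 + ((2 - 1*2) + 2*(4 - 1*(-3)))² + 55*((2 - 1*2) + 2*(4 - 1*(-3)))) = -(-5/4 + ((2 - 2) + 2*(4 + 3))² + 55*((2 - 2) + 2*(4 + 3))) = -(-5/4 + (0 + 2*7)² + 55*(0 + 2*7)) = -(-5/4 + (0 + 14)² + 55*(0 + 14)) = -(-5/4 + 14² + 55*14) = -(-5/4 + 196 + 770) = -1*3859/4 = -3859/4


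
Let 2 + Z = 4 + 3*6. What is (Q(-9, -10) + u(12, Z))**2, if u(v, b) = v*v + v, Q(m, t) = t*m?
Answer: 60516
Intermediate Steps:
Q(m, t) = m*t
Z = 20 (Z = -2 + (4 + 3*6) = -2 + (4 + 18) = -2 + 22 = 20)
u(v, b) = v + v**2 (u(v, b) = v**2 + v = v + v**2)
(Q(-9, -10) + u(12, Z))**2 = (-9*(-10) + 12*(1 + 12))**2 = (90 + 12*13)**2 = (90 + 156)**2 = 246**2 = 60516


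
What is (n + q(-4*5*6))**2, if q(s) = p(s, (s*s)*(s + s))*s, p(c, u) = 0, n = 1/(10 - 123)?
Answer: 1/12769 ≈ 7.8315e-5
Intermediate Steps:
n = -1/113 (n = 1/(-113) = -1/113 ≈ -0.0088496)
q(s) = 0 (q(s) = 0*s = 0)
(n + q(-4*5*6))**2 = (-1/113 + 0)**2 = (-1/113)**2 = 1/12769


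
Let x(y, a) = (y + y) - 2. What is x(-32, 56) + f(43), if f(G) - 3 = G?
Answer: -20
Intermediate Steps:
x(y, a) = -2 + 2*y (x(y, a) = 2*y - 2 = -2 + 2*y)
f(G) = 3 + G
x(-32, 56) + f(43) = (-2 + 2*(-32)) + (3 + 43) = (-2 - 64) + 46 = -66 + 46 = -20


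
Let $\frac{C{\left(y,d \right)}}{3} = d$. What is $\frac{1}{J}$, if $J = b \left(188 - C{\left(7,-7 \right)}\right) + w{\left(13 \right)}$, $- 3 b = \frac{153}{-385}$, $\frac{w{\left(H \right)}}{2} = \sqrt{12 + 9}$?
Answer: $\frac{11305}{278687} - \frac{2450 \sqrt{21}}{836061} \approx 0.027136$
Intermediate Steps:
$w{\left(H \right)} = 2 \sqrt{21}$ ($w{\left(H \right)} = 2 \sqrt{12 + 9} = 2 \sqrt{21}$)
$C{\left(y,d \right)} = 3 d$
$b = \frac{51}{385}$ ($b = - \frac{153 \frac{1}{-385}}{3} = - \frac{153 \left(- \frac{1}{385}\right)}{3} = \left(- \frac{1}{3}\right) \left(- \frac{153}{385}\right) = \frac{51}{385} \approx 0.13247$)
$J = \frac{969}{35} + 2 \sqrt{21}$ ($J = \frac{51 \left(188 - 3 \left(-7\right)\right)}{385} + 2 \sqrt{21} = \frac{51 \left(188 - -21\right)}{385} + 2 \sqrt{21} = \frac{51 \left(188 + 21\right)}{385} + 2 \sqrt{21} = \frac{51}{385} \cdot 209 + 2 \sqrt{21} = \frac{969}{35} + 2 \sqrt{21} \approx 36.851$)
$\frac{1}{J} = \frac{1}{\frac{969}{35} + 2 \sqrt{21}}$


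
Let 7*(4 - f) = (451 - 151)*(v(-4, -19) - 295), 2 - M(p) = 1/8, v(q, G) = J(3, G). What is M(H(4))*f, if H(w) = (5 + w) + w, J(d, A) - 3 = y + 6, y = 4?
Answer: 317355/14 ≈ 22668.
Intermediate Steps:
J(d, A) = 13 (J(d, A) = 3 + (4 + 6) = 3 + 10 = 13)
v(q, G) = 13
H(w) = 5 + 2*w
M(p) = 15/8 (M(p) = 2 - 1/8 = 2 - 1*⅛ = 2 - ⅛ = 15/8)
f = 84628/7 (f = 4 - (451 - 151)*(13 - 295)/7 = 4 - 300*(-282)/7 = 4 - ⅐*(-84600) = 4 + 84600/7 = 84628/7 ≈ 12090.)
M(H(4))*f = (15/8)*(84628/7) = 317355/14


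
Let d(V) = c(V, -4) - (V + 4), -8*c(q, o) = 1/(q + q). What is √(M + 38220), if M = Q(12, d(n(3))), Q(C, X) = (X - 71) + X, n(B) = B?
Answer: √5491434/12 ≈ 195.28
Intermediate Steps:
c(q, o) = -1/(16*q) (c(q, o) = -1/(8*(q + q)) = -1/(2*q)/8 = -1/(16*q))
d(V) = -4 - V - 1/(16*V) (d(V) = -1/(16*V) - (V + 4) = -1/(16*V) - (4 + V) = -1/(16*V) + (-4 - V) = -4 - V - 1/(16*V))
Q(C, X) = -71 + 2*X (Q(C, X) = (-71 + X) + X = -71 + 2*X)
M = -2041/24 (M = -71 + 2*(-4 - 1*3 - 1/16/3) = -71 + 2*(-4 - 3 - 1/16*⅓) = -71 + 2*(-4 - 3 - 1/48) = -71 + 2*(-337/48) = -71 - 337/24 = -2041/24 ≈ -85.042)
√(M + 38220) = √(-2041/24 + 38220) = √(915239/24) = √5491434/12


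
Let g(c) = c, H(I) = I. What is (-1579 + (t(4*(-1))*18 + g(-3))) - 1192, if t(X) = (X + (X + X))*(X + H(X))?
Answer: -1046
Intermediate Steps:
t(X) = 6*X² (t(X) = (X + (X + X))*(X + X) = (X + 2*X)*(2*X) = (3*X)*(2*X) = 6*X²)
(-1579 + (t(4*(-1))*18 + g(-3))) - 1192 = (-1579 + ((6*(4*(-1))²)*18 - 3)) - 1192 = (-1579 + ((6*(-4)²)*18 - 3)) - 1192 = (-1579 + ((6*16)*18 - 3)) - 1192 = (-1579 + (96*18 - 3)) - 1192 = (-1579 + (1728 - 3)) - 1192 = (-1579 + 1725) - 1192 = 146 - 1192 = -1046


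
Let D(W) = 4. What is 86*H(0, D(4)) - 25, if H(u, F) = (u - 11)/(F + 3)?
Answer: -1121/7 ≈ -160.14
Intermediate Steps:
H(u, F) = (-11 + u)/(3 + F)
86*H(0, D(4)) - 25 = 86*((-11 + 0)/(3 + 4)) - 25 = 86*(-11/7) - 25 = -946/7 - 25 = -1121/7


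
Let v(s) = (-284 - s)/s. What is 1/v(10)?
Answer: -5/147 ≈ -0.034014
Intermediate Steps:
v(s) = (-284 - s)/s
1/v(10) = 1/((-284 - 1*10)/10) = 1/((-284 - 10)/10) = 1/((⅒)*(-294)) = 1/(-147/5) = -5/147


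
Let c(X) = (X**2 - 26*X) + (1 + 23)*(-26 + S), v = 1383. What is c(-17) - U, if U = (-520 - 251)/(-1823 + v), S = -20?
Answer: -164891/440 ≈ -374.75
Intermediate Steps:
U = 771/440 (U = (-520 - 251)/(-1823 + 1383) = -771/(-440) = -771*(-1/440) = 771/440 ≈ 1.7523)
c(X) = -1104 + X**2 - 26*X (c(X) = (X**2 - 26*X) + (1 + 23)*(-26 - 20) = (X**2 - 26*X) + 24*(-46) = (X**2 - 26*X) - 1104 = -1104 + X**2 - 26*X)
c(-17) - U = (-1104 + (-17)**2 - 26*(-17)) - 1*771/440 = (-1104 + 289 + 442) - 771/440 = -373 - 771/440 = -164891/440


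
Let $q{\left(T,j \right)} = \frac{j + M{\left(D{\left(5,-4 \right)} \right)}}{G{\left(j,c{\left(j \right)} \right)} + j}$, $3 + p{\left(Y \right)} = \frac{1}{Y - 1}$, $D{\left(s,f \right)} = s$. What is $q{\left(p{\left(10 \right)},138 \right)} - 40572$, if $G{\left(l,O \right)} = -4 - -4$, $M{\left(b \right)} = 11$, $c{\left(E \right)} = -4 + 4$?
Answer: $- \frac{5598787}{138} \approx -40571.0$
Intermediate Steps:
$c{\left(E \right)} = 0$
$G{\left(l,O \right)} = 0$ ($G{\left(l,O \right)} = -4 + 4 = 0$)
$p{\left(Y \right)} = -3 + \frac{1}{-1 + Y}$ ($p{\left(Y \right)} = -3 + \frac{1}{Y - 1} = -3 + \frac{1}{-1 + Y}$)
$q{\left(T,j \right)} = \frac{11 + j}{j}$ ($q{\left(T,j \right)} = \frac{j + 11}{0 + j} = \frac{11 + j}{j}$)
$q{\left(p{\left(10 \right)},138 \right)} - 40572 = \frac{11 + 138}{138} - 40572 = \frac{1}{138} \cdot 149 - 40572 = \frac{149}{138} - 40572 = - \frac{5598787}{138}$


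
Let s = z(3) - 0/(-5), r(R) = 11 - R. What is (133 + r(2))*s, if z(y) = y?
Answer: 426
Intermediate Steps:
s = 3 (s = 3 - 0/(-5) = 3 - 0*(-1)/5 = 3 - 6*0 = 3 + 0 = 3)
(133 + r(2))*s = (133 + (11 - 1*2))*3 = (133 + (11 - 2))*3 = (133 + 9)*3 = 142*3 = 426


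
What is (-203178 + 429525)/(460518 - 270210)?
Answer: 75449/63436 ≈ 1.1894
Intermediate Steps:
(-203178 + 429525)/(460518 - 270210) = 226347/190308 = 226347*(1/190308) = 75449/63436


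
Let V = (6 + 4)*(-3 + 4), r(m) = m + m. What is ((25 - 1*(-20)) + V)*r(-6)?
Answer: -660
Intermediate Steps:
r(m) = 2*m
V = 10 (V = 10*1 = 10)
((25 - 1*(-20)) + V)*r(-6) = ((25 - 1*(-20)) + 10)*(2*(-6)) = ((25 + 20) + 10)*(-12) = (45 + 10)*(-12) = 55*(-12) = -660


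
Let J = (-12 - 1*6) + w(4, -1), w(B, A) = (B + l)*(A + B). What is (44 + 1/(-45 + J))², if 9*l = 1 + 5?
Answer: 4644025/2401 ≈ 1934.2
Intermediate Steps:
l = ⅔ (l = (1 + 5)/9 = (⅑)*6 = ⅔ ≈ 0.66667)
w(B, A) = (⅔ + B)*(A + B) (w(B, A) = (B + ⅔)*(A + B) = (⅔ + B)*(A + B))
J = -4 (J = (-12 - 1*6) + (4² + (⅔)*(-1) + (⅔)*4 - 1*4) = (-12 - 6) + (16 - ⅔ + 8/3 - 4) = -18 + 14 = -4)
(44 + 1/(-45 + J))² = (44 + 1/(-45 - 4))² = (44 + 1/(-49))² = (44 - 1/49)² = (2155/49)² = 4644025/2401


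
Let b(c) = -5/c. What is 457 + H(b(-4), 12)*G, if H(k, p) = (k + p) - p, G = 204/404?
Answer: 184883/404 ≈ 457.63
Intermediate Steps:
G = 51/101 (G = 204*(1/404) = 51/101 ≈ 0.50495)
H(k, p) = k
457 + H(b(-4), 12)*G = 457 - 5/(-4)*(51/101) = 457 - 5*(-1/4)*(51/101) = 457 + (5/4)*(51/101) = 457 + 255/404 = 184883/404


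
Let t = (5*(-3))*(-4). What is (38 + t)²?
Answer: 9604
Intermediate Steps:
t = 60 (t = -15*(-4) = 60)
(38 + t)² = (38 + 60)² = 98² = 9604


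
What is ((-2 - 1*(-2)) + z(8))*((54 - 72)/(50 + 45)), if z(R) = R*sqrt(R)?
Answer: -288*sqrt(2)/95 ≈ -4.2873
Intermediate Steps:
z(R) = R**(3/2)
((-2 - 1*(-2)) + z(8))*((54 - 72)/(50 + 45)) = ((-2 - 1*(-2)) + 8**(3/2))*((54 - 72)/(50 + 45)) = ((-2 + 2) + 16*sqrt(2))*(-18/95) = (0 + 16*sqrt(2))*(-18*1/95) = (16*sqrt(2))*(-18/95) = -288*sqrt(2)/95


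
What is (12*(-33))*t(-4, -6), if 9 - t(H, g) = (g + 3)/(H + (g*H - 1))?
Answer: -68904/19 ≈ -3626.5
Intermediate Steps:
t(H, g) = 9 - (3 + g)/(-1 + H + H*g) (t(H, g) = 9 - (g + 3)/(H + (g*H - 1)) = 9 - (3 + g)/(H + (H*g - 1)) = 9 - (3 + g)/(H + (-1 + H*g)) = 9 - (3 + g)/(-1 + H + H*g))
(12*(-33))*t(-4, -6) = (12*(-33))*((-12 - 1*(-6) + 9*(-4) + 9*(-4)*(-6))/(-1 - 4 - 4*(-6))) = -396*(-12 + 6 - 36 + 216)/(-1 - 4 + 24) = -396*174/19 = -68904/19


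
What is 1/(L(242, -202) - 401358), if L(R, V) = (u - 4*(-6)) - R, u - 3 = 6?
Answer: -1/401567 ≈ -2.4902e-6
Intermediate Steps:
u = 9 (u = 3 + 6 = 9)
L(R, V) = 33 - R (L(R, V) = (9 - 4*(-6)) - R = (9 + 24) - R = 33 - R)
1/(L(242, -202) - 401358) = 1/((33 - 1*242) - 401358) = 1/((33 - 242) - 401358) = 1/(-209 - 401358) = 1/(-401567) = -1/401567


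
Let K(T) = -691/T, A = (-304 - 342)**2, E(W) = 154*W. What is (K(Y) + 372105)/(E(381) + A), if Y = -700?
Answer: 260474191/333193000 ≈ 0.78175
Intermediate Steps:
A = 417316 (A = (-646)**2 = 417316)
(K(Y) + 372105)/(E(381) + A) = (-691/(-700) + 372105)/(154*381 + 417316) = (-691*(-1/700) + 372105)/(58674 + 417316) = (691/700 + 372105)/475990 = (260474191/700)*(1/475990) = 260474191/333193000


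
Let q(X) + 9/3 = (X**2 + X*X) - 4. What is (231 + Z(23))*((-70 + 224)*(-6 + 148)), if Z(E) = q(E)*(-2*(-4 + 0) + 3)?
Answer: 257867456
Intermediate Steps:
q(X) = -7 + 2*X**2 (q(X) = -3 + ((X**2 + X*X) - 4) = -3 + ((X**2 + X**2) - 4) = -3 + (2*X**2 - 4) = -3 + (-4 + 2*X**2) = -7 + 2*X**2)
Z(E) = -77 + 22*E**2 (Z(E) = (-7 + 2*E**2)*(-2*(-4 + 0) + 3) = (-7 + 2*E**2)*(-2*(-4) + 3) = (-7 + 2*E**2)*(8 + 3) = (-7 + 2*E**2)*11 = -77 + 22*E**2)
(231 + Z(23))*((-70 + 224)*(-6 + 148)) = (231 + (-77 + 22*23**2))*((-70 + 224)*(-6 + 148)) = (231 + (-77 + 22*529))*(154*142) = (231 + (-77 + 11638))*21868 = (231 + 11561)*21868 = 11792*21868 = 257867456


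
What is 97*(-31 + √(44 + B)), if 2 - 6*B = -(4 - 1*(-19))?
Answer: -3007 + 1649*√6/6 ≈ -2333.8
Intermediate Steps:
B = 25/6 (B = ⅓ - (-1)*(4 - 1*(-19))/6 = ⅓ - (-1)*(4 + 19)/6 = ⅓ - (-1)*23/6 = ⅓ - ⅙*(-23) = ⅓ + 23/6 = 25/6 ≈ 4.1667)
97*(-31 + √(44 + B)) = 97*(-31 + √(44 + 25/6)) = 97*(-31 + √(289/6)) = 97*(-31 + 17*√6/6) = -3007 + 1649*√6/6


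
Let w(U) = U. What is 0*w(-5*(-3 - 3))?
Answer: 0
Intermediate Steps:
0*w(-5*(-3 - 3)) = 0*(-5*(-3 - 3)) = 0*(-5*(-6)) = 0*30 = 0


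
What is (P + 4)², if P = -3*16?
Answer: 1936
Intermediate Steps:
P = -48
(P + 4)² = (-48 + 4)² = (-44)² = 1936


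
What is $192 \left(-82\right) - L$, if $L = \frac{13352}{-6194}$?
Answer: $- \frac{48752492}{3097} \approx -15742.0$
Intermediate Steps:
$L = - \frac{6676}{3097}$ ($L = 13352 \left(- \frac{1}{6194}\right) = - \frac{6676}{3097} \approx -2.1556$)
$192 \left(-82\right) - L = 192 \left(-82\right) - - \frac{6676}{3097} = -15744 + \frac{6676}{3097} = - \frac{48752492}{3097}$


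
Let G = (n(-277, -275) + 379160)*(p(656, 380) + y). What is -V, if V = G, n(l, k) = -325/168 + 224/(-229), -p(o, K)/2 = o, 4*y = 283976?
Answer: -508223279102383/19236 ≈ -2.6420e+10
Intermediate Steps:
y = 70994 (y = (¼)*283976 = 70994)
p(o, K) = -2*o
n(l, k) = -112057/38472 (n(l, k) = -325*1/168 + 224*(-1/229) = -325/168 - 224/229 = -112057/38472)
G = 508223279102383/19236 (G = (-112057/38472 + 379160)*(-2*656 + 70994) = 14586931463*(-1312 + 70994)/38472 = (14586931463/38472)*69682 = 508223279102383/19236 ≈ 2.6420e+10)
V = 508223279102383/19236 ≈ 2.6420e+10
-V = -1*508223279102383/19236 = -508223279102383/19236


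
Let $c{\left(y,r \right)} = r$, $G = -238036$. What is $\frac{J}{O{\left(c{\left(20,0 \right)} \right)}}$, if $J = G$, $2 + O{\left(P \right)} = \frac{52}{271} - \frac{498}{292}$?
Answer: $\frac{9418132376}{139019} \approx 67747.0$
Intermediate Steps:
$O{\left(P \right)} = - \frac{139019}{39566}$ ($O{\left(P \right)} = -2 + \left(\frac{52}{271} - \frac{498}{292}\right) = -2 + \left(52 \cdot \frac{1}{271} - \frac{249}{146}\right) = -2 + \left(\frac{52}{271} - \frac{249}{146}\right) = -2 - \frac{59887}{39566} = - \frac{139019}{39566}$)
$J = -238036$
$\frac{J}{O{\left(c{\left(20,0 \right)} \right)}} = - \frac{238036}{- \frac{139019}{39566}} = \left(-238036\right) \left(- \frac{39566}{139019}\right) = \frac{9418132376}{139019}$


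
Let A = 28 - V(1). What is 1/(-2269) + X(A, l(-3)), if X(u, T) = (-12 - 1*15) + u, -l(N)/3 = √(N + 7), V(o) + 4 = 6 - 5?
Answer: 9075/2269 ≈ 3.9996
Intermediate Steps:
V(o) = -3 (V(o) = -4 + (6 - 5) = -4 + 1 = -3)
A = 31 (A = 28 - 1*(-3) = 28 + 3 = 31)
l(N) = -3*√(7 + N) (l(N) = -3*√(N + 7) = -3*√(7 + N))
X(u, T) = -27 + u (X(u, T) = (-12 - 15) + u = -27 + u)
1/(-2269) + X(A, l(-3)) = 1/(-2269) + (-27 + 31) = -1/2269 + 4 = 9075/2269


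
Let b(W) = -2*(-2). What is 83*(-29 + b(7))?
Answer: -2075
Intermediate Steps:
b(W) = 4
83*(-29 + b(7)) = 83*(-29 + 4) = 83*(-25) = -2075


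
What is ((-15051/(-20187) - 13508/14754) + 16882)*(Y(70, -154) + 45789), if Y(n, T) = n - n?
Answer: 4263521767834029/5515537 ≈ 7.7300e+8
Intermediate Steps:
Y(n, T) = 0
((-15051/(-20187) - 13508/14754) + 16882)*(Y(70, -154) + 45789) = ((-15051/(-20187) - 13508/14754) + 16882)*(0 + 45789) = ((-15051*(-1/20187) - 13508*1/14754) + 16882)*45789 = ((5017/6729 - 6754/7377) + 16882)*45789 = (-937473/5515537 + 16882)*45789 = (93112358161/5515537)*45789 = 4263521767834029/5515537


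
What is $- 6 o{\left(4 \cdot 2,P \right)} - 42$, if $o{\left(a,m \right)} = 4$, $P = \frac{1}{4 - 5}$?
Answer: $-66$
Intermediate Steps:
$P = -1$ ($P = \frac{1}{-1} = -1$)
$- 6 o{\left(4 \cdot 2,P \right)} - 42 = \left(-6\right) 4 - 42 = -24 - 42 = -66$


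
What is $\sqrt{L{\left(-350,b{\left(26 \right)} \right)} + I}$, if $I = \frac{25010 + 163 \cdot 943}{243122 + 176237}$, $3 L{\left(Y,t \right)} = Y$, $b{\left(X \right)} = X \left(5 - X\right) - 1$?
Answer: $\frac{i \sqrt{183980542634961}}{1258077} \approx 10.781 i$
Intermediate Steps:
$b{\left(X \right)} = -1 + X \left(5 - X\right)$
$L{\left(Y,t \right)} = \frac{Y}{3}$
$I = \frac{178719}{419359}$ ($I = \frac{25010 + 153709}{419359} = 178719 \cdot \frac{1}{419359} = \frac{178719}{419359} \approx 0.42617$)
$\sqrt{L{\left(-350,b{\left(26 \right)} \right)} + I} = \sqrt{\frac{1}{3} \left(-350\right) + \frac{178719}{419359}} = \sqrt{- \frac{350}{3} + \frac{178719}{419359}} = \sqrt{- \frac{146239493}{1258077}} = \frac{i \sqrt{183980542634961}}{1258077}$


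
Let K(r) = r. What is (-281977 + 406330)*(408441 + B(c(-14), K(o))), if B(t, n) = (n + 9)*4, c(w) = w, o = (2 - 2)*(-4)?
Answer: 50795340381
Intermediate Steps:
o = 0 (o = 0*(-4) = 0)
B(t, n) = 36 + 4*n (B(t, n) = (9 + n)*4 = 36 + 4*n)
(-281977 + 406330)*(408441 + B(c(-14), K(o))) = (-281977 + 406330)*(408441 + (36 + 4*0)) = 124353*(408441 + (36 + 0)) = 124353*(408441 + 36) = 124353*408477 = 50795340381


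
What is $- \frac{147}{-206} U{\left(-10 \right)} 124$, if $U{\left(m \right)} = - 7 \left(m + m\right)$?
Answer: $\frac{1275960}{103} \approx 12388.0$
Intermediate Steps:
$U{\left(m \right)} = - 14 m$ ($U{\left(m \right)} = - 7 \cdot 2 m = - 14 m$)
$- \frac{147}{-206} U{\left(-10 \right)} 124 = - \frac{147}{-206} \left(\left(-14\right) \left(-10\right)\right) 124 = \left(-147\right) \left(- \frac{1}{206}\right) 140 \cdot 124 = \frac{147}{206} \cdot 140 \cdot 124 = \frac{10290}{103} \cdot 124 = \frac{1275960}{103}$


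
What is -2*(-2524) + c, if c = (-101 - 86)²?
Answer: 40017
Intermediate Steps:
c = 34969 (c = (-187)² = 34969)
-2*(-2524) + c = -2*(-2524) + 34969 = 5048 + 34969 = 40017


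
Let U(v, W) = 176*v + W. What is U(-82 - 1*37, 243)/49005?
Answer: -20701/49005 ≈ -0.42243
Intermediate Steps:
U(v, W) = W + 176*v
U(-82 - 1*37, 243)/49005 = (243 + 176*(-82 - 1*37))/49005 = (243 + 176*(-82 - 37))*(1/49005) = (243 + 176*(-119))*(1/49005) = (243 - 20944)*(1/49005) = -20701*1/49005 = -20701/49005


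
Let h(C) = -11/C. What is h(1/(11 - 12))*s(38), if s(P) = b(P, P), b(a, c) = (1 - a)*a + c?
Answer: -15048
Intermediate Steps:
b(a, c) = c + a*(1 - a) (b(a, c) = a*(1 - a) + c = c + a*(1 - a))
s(P) = -P² + 2*P (s(P) = P + P - P² = -P² + 2*P)
h(1/(11 - 12))*s(38) = (-11/(1/(11 - 12)))*(38*(2 - 1*38)) = (-11/(1/(-1)))*(38*(2 - 38)) = (-11/(-1))*(38*(-36)) = -11*(-1)*(-1368) = 11*(-1368) = -15048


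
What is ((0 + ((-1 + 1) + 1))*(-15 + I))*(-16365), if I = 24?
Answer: -147285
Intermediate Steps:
((0 + ((-1 + 1) + 1))*(-15 + I))*(-16365) = ((0 + ((-1 + 1) + 1))*(-15 + 24))*(-16365) = ((0 + (0 + 1))*9)*(-16365) = ((0 + 1)*9)*(-16365) = (1*9)*(-16365) = 9*(-16365) = -147285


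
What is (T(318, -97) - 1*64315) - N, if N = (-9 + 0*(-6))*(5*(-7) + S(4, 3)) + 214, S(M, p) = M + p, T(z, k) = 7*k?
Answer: -65460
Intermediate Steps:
N = 466 (N = (-9 + 0*(-6))*(5*(-7) + (4 + 3)) + 214 = (-9 + 0)*(-35 + 7) + 214 = -9*(-28) + 214 = 252 + 214 = 466)
(T(318, -97) - 1*64315) - N = (7*(-97) - 1*64315) - 1*466 = (-679 - 64315) - 466 = -64994 - 466 = -65460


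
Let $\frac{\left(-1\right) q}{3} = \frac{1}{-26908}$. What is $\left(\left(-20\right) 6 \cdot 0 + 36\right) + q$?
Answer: $\frac{968691}{26908} \approx 36.0$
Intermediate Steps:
$q = \frac{3}{26908}$ ($q = - \frac{3}{-26908} = \left(-3\right) \left(- \frac{1}{26908}\right) = \frac{3}{26908} \approx 0.00011149$)
$\left(\left(-20\right) 6 \cdot 0 + 36\right) + q = \left(\left(-20\right) 6 \cdot 0 + 36\right) + \frac{3}{26908} = \left(\left(-120\right) 0 + 36\right) + \frac{3}{26908} = \left(0 + 36\right) + \frac{3}{26908} = 36 + \frac{3}{26908} = \frac{968691}{26908}$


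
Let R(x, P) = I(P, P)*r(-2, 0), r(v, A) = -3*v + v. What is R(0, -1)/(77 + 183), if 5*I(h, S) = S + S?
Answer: -2/325 ≈ -0.0061538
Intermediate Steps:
I(h, S) = 2*S/5 (I(h, S) = (S + S)/5 = (2*S)/5 = 2*S/5)
r(v, A) = -2*v
R(x, P) = 8*P/5 (R(x, P) = (2*P/5)*(-2*(-2)) = (2*P/5)*4 = 8*P/5)
R(0, -1)/(77 + 183) = ((8/5)*(-1))/(77 + 183) = -8/5/260 = -8/5*1/260 = -2/325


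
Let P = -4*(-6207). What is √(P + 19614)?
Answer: 3*√4938 ≈ 210.81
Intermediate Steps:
P = 24828
√(P + 19614) = √(24828 + 19614) = √44442 = 3*√4938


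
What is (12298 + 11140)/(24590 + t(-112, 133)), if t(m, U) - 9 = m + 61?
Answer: 11719/12274 ≈ 0.95478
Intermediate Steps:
t(m, U) = 70 + m (t(m, U) = 9 + (m + 61) = 9 + (61 + m) = 70 + m)
(12298 + 11140)/(24590 + t(-112, 133)) = (12298 + 11140)/(24590 + (70 - 112)) = 23438/(24590 - 42) = 23438/24548 = 23438*(1/24548) = 11719/12274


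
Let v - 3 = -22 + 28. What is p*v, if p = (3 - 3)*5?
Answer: 0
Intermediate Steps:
p = 0 (p = 0*5 = 0)
v = 9 (v = 3 + (-22 + 28) = 3 + 6 = 9)
p*v = 0*9 = 0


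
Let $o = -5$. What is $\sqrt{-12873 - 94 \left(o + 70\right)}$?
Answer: $i \sqrt{18983} \approx 137.78 i$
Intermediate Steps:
$\sqrt{-12873 - 94 \left(o + 70\right)} = \sqrt{-12873 - 94 \left(-5 + 70\right)} = \sqrt{-12873 - 6110} = \sqrt{-18983} = i \sqrt{18983}$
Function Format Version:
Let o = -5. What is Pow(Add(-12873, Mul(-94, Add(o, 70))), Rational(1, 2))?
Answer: Mul(I, Pow(18983, Rational(1, 2))) ≈ Mul(137.78, I)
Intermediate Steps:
Pow(Add(-12873, Mul(-94, Add(o, 70))), Rational(1, 2)) = Pow(Add(-12873, Mul(-94, Add(-5, 70))), Rational(1, 2)) = Pow(Add(-12873, Mul(-94, 65)), Rational(1, 2)) = Pow(Add(-12873, -6110), Rational(1, 2)) = Pow(-18983, Rational(1, 2)) = Mul(I, Pow(18983, Rational(1, 2)))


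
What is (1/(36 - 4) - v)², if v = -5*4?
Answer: 410881/1024 ≈ 401.25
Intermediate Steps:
v = -20
(1/(36 - 4) - v)² = (1/(36 - 4) - 1*(-20))² = (1/32 + 20)² = (641/32)² = 410881/1024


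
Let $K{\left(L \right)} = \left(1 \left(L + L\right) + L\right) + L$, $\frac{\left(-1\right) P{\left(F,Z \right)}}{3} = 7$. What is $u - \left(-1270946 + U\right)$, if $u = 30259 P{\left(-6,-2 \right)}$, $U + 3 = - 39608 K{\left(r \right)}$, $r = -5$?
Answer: $-156650$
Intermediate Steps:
$P{\left(F,Z \right)} = -21$ ($P{\left(F,Z \right)} = \left(-3\right) 7 = -21$)
$K{\left(L \right)} = 4 L$ ($K{\left(L \right)} = \left(1 \cdot 2 L + L\right) + L = \left(2 L + L\right) + L = 3 L + L = 4 L$)
$U = 792157$ ($U = -3 - 39608 \cdot 4 \left(-5\right) = -3 - -792160 = -3 + 792160 = 792157$)
$u = -635439$ ($u = 30259 \left(-21\right) = -635439$)
$u - \left(-1270946 + U\right) = -635439 - \left(-1270946 + 792157\right) = -635439 - -478789 = -635439 + 478789 = -156650$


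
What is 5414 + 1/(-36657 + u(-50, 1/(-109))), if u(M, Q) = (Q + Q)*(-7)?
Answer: 21632172877/3995599 ≈ 5414.0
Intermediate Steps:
u(M, Q) = -14*Q (u(M, Q) = (2*Q)*(-7) = -14*Q)
5414 + 1/(-36657 + u(-50, 1/(-109))) = 5414 + 1/(-36657 - 14/(-109)) = 5414 + 1/(-36657 - 14*(-1/109)) = 5414 + 1/(-36657 + 14/109) = 5414 + 1/(-3995599/109) = 5414 - 109/3995599 = 21632172877/3995599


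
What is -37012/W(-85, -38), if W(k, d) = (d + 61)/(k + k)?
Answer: 6292040/23 ≈ 2.7357e+5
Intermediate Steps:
W(k, d) = (61 + d)/(2*k) (W(k, d) = (61 + d)/((2*k)) = (61 + d)*(1/(2*k)) = (61 + d)/(2*k))
-37012/W(-85, -38) = -37012*(-170/(61 - 38)) = -37012/((½)*(-1/85)*23) = -37012/(-23/170) = -37012*(-170/23) = 6292040/23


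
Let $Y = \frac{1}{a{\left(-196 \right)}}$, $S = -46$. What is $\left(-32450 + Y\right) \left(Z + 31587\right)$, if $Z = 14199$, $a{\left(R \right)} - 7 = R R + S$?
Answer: $- \frac{57018846453114}{38377} \approx -1.4858 \cdot 10^{9}$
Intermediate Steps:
$a{\left(R \right)} = -39 + R^{2}$ ($a{\left(R \right)} = 7 + \left(R R - 46\right) = 7 + \left(R^{2} - 46\right) = 7 + \left(-46 + R^{2}\right) = -39 + R^{2}$)
$Y = \frac{1}{38377}$ ($Y = \frac{1}{-39 + \left(-196\right)^{2}} = \frac{1}{-39 + 38416} = \frac{1}{38377} \approx 2.6057 \cdot 10^{-5}$)
$\left(-32450 + Y\right) \left(Z + 31587\right) = \left(-32450 + \frac{1}{38377}\right) \left(14199 + 31587\right) = \left(- \frac{1245333649}{38377}\right) 45786 = - \frac{57018846453114}{38377}$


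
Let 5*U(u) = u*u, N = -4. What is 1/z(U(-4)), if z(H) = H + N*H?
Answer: -5/48 ≈ -0.10417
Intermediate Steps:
U(u) = u**2/5 (U(u) = (u*u)/5 = u**2/5)
z(H) = -3*H (z(H) = H - 4*H = -3*H)
1/z(U(-4)) = 1/(-3*(-4)**2/5) = 1/(-3*16/5) = 1/(-48/5) = -5/48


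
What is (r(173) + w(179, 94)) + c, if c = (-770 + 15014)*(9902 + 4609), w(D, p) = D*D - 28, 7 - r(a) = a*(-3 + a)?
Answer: 206697294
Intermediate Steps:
r(a) = 7 - a*(-3 + a)
w(D, p) = -28 + D² (w(D, p) = D² - 28 = -28 + D²)
c = 206694684 (c = 14244*14511 = 206694684)
(r(173) + w(179, 94)) + c = ((7 - 1*173² + 3*173) + (-28 + 179²)) + 206694684 = ((7 - 1*29929 + 519) + (-28 + 32041)) + 206694684 = ((7 - 29929 + 519) + 32013) + 206694684 = (-29403 + 32013) + 206694684 = 2610 + 206694684 = 206697294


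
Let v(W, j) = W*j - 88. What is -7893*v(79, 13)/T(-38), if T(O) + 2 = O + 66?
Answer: -7411527/26 ≈ -2.8506e+5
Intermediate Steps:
v(W, j) = -88 + W*j
T(O) = 64 + O (T(O) = -2 + (O + 66) = -2 + (66 + O) = 64 + O)
-7893*v(79, 13)/T(-38) = -7893*(-88 + 79*13)/(64 - 38) = -7893/(26/(-88 + 1027)) = -7893/(26/939) = -7893/(26*(1/939)) = -7893/26/939 = -7893*939/26 = -7411527/26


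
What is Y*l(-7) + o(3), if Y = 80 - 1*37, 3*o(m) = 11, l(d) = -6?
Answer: -763/3 ≈ -254.33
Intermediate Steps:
o(m) = 11/3 (o(m) = (⅓)*11 = 11/3)
Y = 43 (Y = 80 - 37 = 43)
Y*l(-7) + o(3) = 43*(-6) + 11/3 = -258 + 11/3 = -763/3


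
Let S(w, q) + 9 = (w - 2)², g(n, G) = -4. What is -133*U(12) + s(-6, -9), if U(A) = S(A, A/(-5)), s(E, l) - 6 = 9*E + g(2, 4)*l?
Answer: -12115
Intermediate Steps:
s(E, l) = 6 - 4*l + 9*E (s(E, l) = 6 + (9*E - 4*l) = 6 + (-4*l + 9*E) = 6 - 4*l + 9*E)
S(w, q) = -9 + (-2 + w)² (S(w, q) = -9 + (w - 2)² = -9 + (-2 + w)²)
U(A) = -9 + (-2 + A)²
-133*U(12) + s(-6, -9) = -133*(-9 + (-2 + 12)²) + (6 - 4*(-9) + 9*(-6)) = -133*(-9 + 10²) + (6 + 36 - 54) = -133*(-9 + 100) - 12 = -133*91 - 12 = -12103 - 12 = -12115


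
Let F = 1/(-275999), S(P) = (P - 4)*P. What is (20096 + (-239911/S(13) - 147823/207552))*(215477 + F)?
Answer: 1447771332080965528129/372346938912 ≈ 3.8882e+9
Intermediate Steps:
S(P) = P*(-4 + P) (S(P) = (-4 + P)*P = P*(-4 + P))
F = -1/275999 ≈ -3.6232e-6
(20096 + (-239911/S(13) - 147823/207552))*(215477 + F) = (20096 + (-239911*1/(13*(-4 + 13)) - 147823/207552))*(215477 - 1/275999) = (20096 + (-239911/(13*9) - 147823*1/207552))*(59471436522/275999) = (20096 + (-239911/117 - 147823/207552))*(59471436522/275999) = (20096 - 16603767721/8094528)*(59471436522/275999) = (146063866967/8094528)*(59471436522/275999) = 1447771332080965528129/372346938912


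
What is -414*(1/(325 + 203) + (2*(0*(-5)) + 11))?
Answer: -400821/88 ≈ -4554.8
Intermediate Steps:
-414*(1/(325 + 203) + (2*(0*(-5)) + 11)) = -414*(1/528 + (2*0 + 11)) = -414*(1/528 + (0 + 11)) = -414*(1/528 + 11) = -414*5809/528 = -400821/88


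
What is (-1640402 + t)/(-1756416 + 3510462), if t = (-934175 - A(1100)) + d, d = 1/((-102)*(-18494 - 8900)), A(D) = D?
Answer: -7196925765275/4901134284648 ≈ -1.4684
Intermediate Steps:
d = 1/2794188 (d = -1/102/(-27394) = -1/102*(-1/27394) = 1/2794188 ≈ 3.5789e-7)
t = -2613334181699/2794188 (t = (-934175 - 1*1100) + 1/2794188 = (-934175 - 1100) + 1/2794188 = -935275 + 1/2794188 = -2613334181699/2794188 ≈ -9.3528e+5)
(-1640402 + t)/(-1756416 + 3510462) = (-1640402 - 2613334181699/2794188)/(-1756416 + 3510462) = -7196925765275/2794188/1754046 = -7196925765275/2794188*1/1754046 = -7196925765275/4901134284648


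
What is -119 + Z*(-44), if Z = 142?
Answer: -6367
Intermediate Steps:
-119 + Z*(-44) = -119 + 142*(-44) = -119 - 6248 = -6367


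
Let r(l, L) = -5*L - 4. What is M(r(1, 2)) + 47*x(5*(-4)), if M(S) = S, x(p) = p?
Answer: -954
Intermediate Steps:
r(l, L) = -4 - 5*L
M(r(1, 2)) + 47*x(5*(-4)) = (-4 - 5*2) + 47*(5*(-4)) = (-4 - 10) + 47*(-20) = -14 - 940 = -954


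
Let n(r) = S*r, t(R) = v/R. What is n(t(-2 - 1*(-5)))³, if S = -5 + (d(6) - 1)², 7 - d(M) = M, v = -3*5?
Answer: 15625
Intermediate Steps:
v = -15
d(M) = 7 - M
t(R) = -15/R
S = -5 (S = -5 + ((7 - 1*6) - 1)² = -5 + ((7 - 6) - 1)² = -5 + (1 - 1)² = -5 + 0² = -5 + 0 = -5)
n(r) = -5*r
n(t(-2 - 1*(-5)))³ = (-(-75)/(-2 - 1*(-5)))³ = (-(-75)/(-2 + 5))³ = (-(-75)/3)³ = (-5*(-5))³ = 25³ = 15625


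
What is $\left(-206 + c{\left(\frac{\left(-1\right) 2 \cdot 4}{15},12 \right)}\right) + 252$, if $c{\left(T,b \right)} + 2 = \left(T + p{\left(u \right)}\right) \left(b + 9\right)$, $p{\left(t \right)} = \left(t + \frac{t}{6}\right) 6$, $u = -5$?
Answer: $- \frac{3511}{5} \approx -702.2$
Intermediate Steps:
$p{\left(t \right)} = 7 t$ ($p{\left(t \right)} = \left(t + t \frac{1}{6}\right) 6 = \left(t + \frac{t}{6}\right) 6 = \frac{7 t}{6} \cdot 6 = 7 t$)
$c{\left(T,b \right)} = -2 + \left(-35 + T\right) \left(9 + b\right)$ ($c{\left(T,b \right)} = -2 + \left(T + 7 \left(-5\right)\right) \left(b + 9\right) = -2 + \left(T - 35\right) \left(9 + b\right) = -2 + \left(-35 + T\right) \left(9 + b\right)$)
$\left(-206 + c{\left(\frac{\left(-1\right) 2 \cdot 4}{15},12 \right)}\right) + 252 = \left(-206 + \left(-317 - 420 + 9 \frac{\left(-1\right) 2 \cdot 4}{15} + \frac{\left(-1\right) 2 \cdot 4}{15} \cdot 12\right)\right) + 252 = \left(-206 + \left(-317 - 420 + 9 \left(-2\right) 4 \cdot \frac{1}{15} + \left(-2\right) 4 \cdot \frac{1}{15} \cdot 12\right)\right) + 252 = \left(-206 + \left(-317 - 420 + 9 \left(\left(-8\right) \frac{1}{15}\right) + \left(-8\right) \frac{1}{15} \cdot 12\right)\right) + 252 = \left(-206 - \frac{3741}{5}\right) + 252 = - \frac{4771}{5} + 252 = - \frac{3511}{5}$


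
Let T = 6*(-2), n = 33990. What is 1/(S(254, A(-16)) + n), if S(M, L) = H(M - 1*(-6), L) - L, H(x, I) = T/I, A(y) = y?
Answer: 4/136027 ≈ 2.9406e-5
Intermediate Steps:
T = -12
H(x, I) = -12/I
S(M, L) = -L - 12/L (S(M, L) = -12/L - L = -L - 12/L)
1/(S(254, A(-16)) + n) = 1/((-1*(-16) - 12/(-16)) + 33990) = 1/((16 - 12*(-1/16)) + 33990) = 1/((16 + ¾) + 33990) = 1/(67/4 + 33990) = 1/(136027/4) = 4/136027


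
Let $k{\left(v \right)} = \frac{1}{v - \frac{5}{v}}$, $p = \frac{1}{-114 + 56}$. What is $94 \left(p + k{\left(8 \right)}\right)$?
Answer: $\frac{19035}{1711} \approx 11.125$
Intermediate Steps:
$p = - \frac{1}{58}$ ($p = \frac{1}{-58} = - \frac{1}{58} \approx -0.017241$)
$94 \left(p + k{\left(8 \right)}\right) = 94 \left(- \frac{1}{58} + \frac{8}{-5 + 8^{2}}\right) = 94 \left(- \frac{1}{58} + \frac{8}{-5 + 64}\right) = 94 \left(- \frac{1}{58} + \frac{8}{59}\right) = 94 \cdot \frac{405}{3422} = \frac{19035}{1711}$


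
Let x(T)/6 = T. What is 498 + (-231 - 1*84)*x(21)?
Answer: -39192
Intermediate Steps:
x(T) = 6*T
498 + (-231 - 1*84)*x(21) = 498 + (-231 - 1*84)*(6*21) = 498 + (-231 - 84)*126 = 498 - 315*126 = 498 - 39690 = -39192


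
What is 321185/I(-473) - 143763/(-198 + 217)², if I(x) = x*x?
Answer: -32048004442/80766169 ≈ -396.80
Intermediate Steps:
I(x) = x²
321185/I(-473) - 143763/(-198 + 217)² = 321185/((-473)²) - 143763/(-198 + 217)² = 321185/223729 - 143763/(19²) = 321185*(1/223729) - 143763/361 = 321185/223729 - 143763*1/361 = 321185/223729 - 143763/361 = -32048004442/80766169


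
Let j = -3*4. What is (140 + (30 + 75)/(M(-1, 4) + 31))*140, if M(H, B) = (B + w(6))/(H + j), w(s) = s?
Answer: 2631300/131 ≈ 20086.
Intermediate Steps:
j = -12
M(H, B) = (6 + B)/(-12 + H) (M(H, B) = (B + 6)/(H - 12) = (6 + B)/(-12 + H))
(140 + (30 + 75)/(M(-1, 4) + 31))*140 = (140 + (30 + 75)/((6 + 4)/(-12 - 1) + 31))*140 = (140 + 105/(10/(-13) + 31))*140 = (140 + 105/(-1/13*10 + 31))*140 = (140 + 105/(-10/13 + 31))*140 = (140 + 105/(393/13))*140 = (140 + 105*(13/393))*140 = (140 + 455/131)*140 = (18795/131)*140 = 2631300/131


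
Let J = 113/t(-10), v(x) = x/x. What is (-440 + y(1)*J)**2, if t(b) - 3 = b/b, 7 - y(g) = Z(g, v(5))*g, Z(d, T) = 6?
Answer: 2712609/16 ≈ 1.6954e+5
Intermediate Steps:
v(x) = 1
y(g) = 7 - 6*g
t(b) = 4 (t(b) = 3 + b/b = 3 + 1 = 4)
J = 113/4 ≈ 28.250
(-440 + y(1)*J)**2 = (-440 + (7 - 6*1)*(113/4))**2 = (-440 + (7 - 6)*(113/4))**2 = (-440 + 1*(113/4))**2 = (-440 + 113/4)**2 = (-1647/4)**2 = 2712609/16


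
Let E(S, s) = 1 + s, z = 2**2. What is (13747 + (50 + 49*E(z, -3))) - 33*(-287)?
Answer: 23170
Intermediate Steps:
z = 4
(13747 + (50 + 49*E(z, -3))) - 33*(-287) = (13747 + (50 + 49*(1 - 3))) - 33*(-287) = (13747 + (50 + 49*(-2))) + 9471 = (13747 + (50 - 98)) + 9471 = (13747 - 48) + 9471 = 13699 + 9471 = 23170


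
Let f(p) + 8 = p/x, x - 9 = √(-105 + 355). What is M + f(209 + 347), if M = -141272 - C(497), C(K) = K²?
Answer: -65625845/169 + 2780*√10/169 ≈ -3.8827e+5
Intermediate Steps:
x = 9 + 5*√10 (x = 9 + √(-105 + 355) = 9 + √250 = 9 + 5*√10 ≈ 24.811)
M = -388281 (M = -141272 - 1*497² = -141272 - 1*247009 = -141272 - 247009 = -388281)
f(p) = -8 + p/(9 + 5*√10)
M + f(209 + 347) = -388281 + (-8 - 9*(209 + 347)/169 + 5*(209 + 347)*√10/169) = -388281 + (-8 - 9/169*556 + (5/169)*556*√10) = -388281 + (-8 - 5004/169 + 2780*√10/169) = -388281 + (-6356/169 + 2780*√10/169) = -65625845/169 + 2780*√10/169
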